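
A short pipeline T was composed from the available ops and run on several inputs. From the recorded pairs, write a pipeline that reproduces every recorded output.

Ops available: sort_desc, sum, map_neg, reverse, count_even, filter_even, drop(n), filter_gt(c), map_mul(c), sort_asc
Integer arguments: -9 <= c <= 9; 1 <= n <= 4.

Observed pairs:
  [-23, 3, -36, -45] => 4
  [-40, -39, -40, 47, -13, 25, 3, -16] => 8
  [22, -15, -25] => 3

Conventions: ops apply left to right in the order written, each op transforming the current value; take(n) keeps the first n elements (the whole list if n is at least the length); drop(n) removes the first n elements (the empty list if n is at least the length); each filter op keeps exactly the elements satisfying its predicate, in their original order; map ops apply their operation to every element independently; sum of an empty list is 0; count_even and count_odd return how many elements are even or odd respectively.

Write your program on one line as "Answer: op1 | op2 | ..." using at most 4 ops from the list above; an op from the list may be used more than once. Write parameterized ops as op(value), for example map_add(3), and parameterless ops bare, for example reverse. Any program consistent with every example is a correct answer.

sort_asc | map_mul(8) | reverse | count_even

Check, running the answer program on each example:
  [-23, 3, -36, -45] -> [-45, -36, -23, 3] -> [-360, -288, -184, 24] -> [24, -184, -288, -360] -> 4
  [-40, -39, -40, 47, -13, 25, 3, -16] -> [-40, -40, -39, -16, -13, 3, 25, 47] -> [-320, -320, -312, -128, -104, 24, 200, 376] -> [376, 200, 24, -104, -128, -312, -320, -320] -> 8
  [22, -15, -25] -> [-25, -15, 22] -> [-200, -120, 176] -> [176, -120, -200] -> 3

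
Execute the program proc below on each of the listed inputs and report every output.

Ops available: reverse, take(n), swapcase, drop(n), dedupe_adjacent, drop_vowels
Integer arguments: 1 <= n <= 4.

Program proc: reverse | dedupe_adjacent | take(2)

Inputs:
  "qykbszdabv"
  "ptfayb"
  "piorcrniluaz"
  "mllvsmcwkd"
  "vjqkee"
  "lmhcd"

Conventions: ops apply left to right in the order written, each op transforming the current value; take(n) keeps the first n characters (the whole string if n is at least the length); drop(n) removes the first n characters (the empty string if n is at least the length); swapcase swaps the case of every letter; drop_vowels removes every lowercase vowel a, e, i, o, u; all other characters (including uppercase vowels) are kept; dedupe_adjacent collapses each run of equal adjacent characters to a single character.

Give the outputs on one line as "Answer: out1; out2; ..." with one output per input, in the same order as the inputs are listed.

Execution, op by op:
  "qykbszdabv" -> "vbadzsbkyq" -> "vbadzsbkyq" -> "vb"
  "ptfayb" -> "byaftp" -> "byaftp" -> "by"
  "piorcrniluaz" -> "zaulinrcroip" -> "zaulinrcroip" -> "za"
  "mllvsmcwkd" -> "dkwcmsvllm" -> "dkwcmsvlm" -> "dk"
  "vjqkee" -> "eekqjv" -> "ekqjv" -> "ek"
  "lmhcd" -> "dchml" -> "dchml" -> "dc"

"vb"; "by"; "za"; "dk"; "ek"; "dc"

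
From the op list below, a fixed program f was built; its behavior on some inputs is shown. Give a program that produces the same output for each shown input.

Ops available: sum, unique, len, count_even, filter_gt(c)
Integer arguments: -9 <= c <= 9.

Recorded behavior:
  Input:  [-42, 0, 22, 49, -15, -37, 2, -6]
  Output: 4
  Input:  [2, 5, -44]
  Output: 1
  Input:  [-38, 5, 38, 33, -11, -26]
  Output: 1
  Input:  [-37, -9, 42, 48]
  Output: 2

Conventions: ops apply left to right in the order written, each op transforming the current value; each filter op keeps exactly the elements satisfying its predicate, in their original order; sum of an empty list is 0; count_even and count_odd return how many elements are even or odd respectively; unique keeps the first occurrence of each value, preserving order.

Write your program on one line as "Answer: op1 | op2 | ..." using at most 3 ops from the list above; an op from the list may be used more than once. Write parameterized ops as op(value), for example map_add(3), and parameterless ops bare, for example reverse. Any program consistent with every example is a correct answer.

filter_gt(-8) | count_even

Check, running the answer program on each example:
  [-42, 0, 22, 49, -15, -37, 2, -6] -> [0, 22, 49, 2, -6] -> 4
  [2, 5, -44] -> [2, 5] -> 1
  [-38, 5, 38, 33, -11, -26] -> [5, 38, 33] -> 1
  [-37, -9, 42, 48] -> [42, 48] -> 2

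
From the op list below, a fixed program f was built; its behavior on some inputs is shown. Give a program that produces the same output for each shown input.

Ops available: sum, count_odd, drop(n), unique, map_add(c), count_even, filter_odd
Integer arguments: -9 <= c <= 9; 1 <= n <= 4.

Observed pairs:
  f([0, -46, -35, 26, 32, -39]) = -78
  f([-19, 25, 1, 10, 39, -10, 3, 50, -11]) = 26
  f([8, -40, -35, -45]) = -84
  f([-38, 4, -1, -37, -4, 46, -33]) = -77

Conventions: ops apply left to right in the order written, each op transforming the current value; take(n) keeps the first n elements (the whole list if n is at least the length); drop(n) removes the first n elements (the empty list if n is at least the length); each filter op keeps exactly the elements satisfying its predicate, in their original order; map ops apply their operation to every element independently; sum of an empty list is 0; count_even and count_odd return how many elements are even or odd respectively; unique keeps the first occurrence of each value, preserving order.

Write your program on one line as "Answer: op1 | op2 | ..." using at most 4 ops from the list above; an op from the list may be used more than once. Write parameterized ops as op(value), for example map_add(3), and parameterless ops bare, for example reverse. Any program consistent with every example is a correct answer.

map_add(-2) | filter_odd | sum

Check, running the answer program on each example:
  [0, -46, -35, 26, 32, -39] -> [-2, -48, -37, 24, 30, -41] -> [-37, -41] -> -78
  [-19, 25, 1, 10, 39, -10, 3, 50, -11] -> [-21, 23, -1, 8, 37, -12, 1, 48, -13] -> [-21, 23, -1, 37, 1, -13] -> 26
  [8, -40, -35, -45] -> [6, -42, -37, -47] -> [-37, -47] -> -84
  [-38, 4, -1, -37, -4, 46, -33] -> [-40, 2, -3, -39, -6, 44, -35] -> [-3, -39, -35] -> -77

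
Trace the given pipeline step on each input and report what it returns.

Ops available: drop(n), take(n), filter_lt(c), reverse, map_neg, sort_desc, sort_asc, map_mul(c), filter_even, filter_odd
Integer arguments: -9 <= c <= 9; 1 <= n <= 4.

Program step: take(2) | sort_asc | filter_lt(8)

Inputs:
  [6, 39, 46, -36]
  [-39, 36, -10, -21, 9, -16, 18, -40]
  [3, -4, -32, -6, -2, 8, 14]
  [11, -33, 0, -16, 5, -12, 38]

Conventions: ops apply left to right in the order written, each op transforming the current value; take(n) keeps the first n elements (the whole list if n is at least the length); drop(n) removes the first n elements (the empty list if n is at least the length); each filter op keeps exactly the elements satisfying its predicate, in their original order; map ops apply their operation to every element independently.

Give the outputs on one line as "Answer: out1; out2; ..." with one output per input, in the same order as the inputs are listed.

Execution, op by op:
  [6, 39, 46, -36] -> [6, 39] -> [6, 39] -> [6]
  [-39, 36, -10, -21, 9, -16, 18, -40] -> [-39, 36] -> [-39, 36] -> [-39]
  [3, -4, -32, -6, -2, 8, 14] -> [3, -4] -> [-4, 3] -> [-4, 3]
  [11, -33, 0, -16, 5, -12, 38] -> [11, -33] -> [-33, 11] -> [-33]

[6]; [-39]; [-4, 3]; [-33]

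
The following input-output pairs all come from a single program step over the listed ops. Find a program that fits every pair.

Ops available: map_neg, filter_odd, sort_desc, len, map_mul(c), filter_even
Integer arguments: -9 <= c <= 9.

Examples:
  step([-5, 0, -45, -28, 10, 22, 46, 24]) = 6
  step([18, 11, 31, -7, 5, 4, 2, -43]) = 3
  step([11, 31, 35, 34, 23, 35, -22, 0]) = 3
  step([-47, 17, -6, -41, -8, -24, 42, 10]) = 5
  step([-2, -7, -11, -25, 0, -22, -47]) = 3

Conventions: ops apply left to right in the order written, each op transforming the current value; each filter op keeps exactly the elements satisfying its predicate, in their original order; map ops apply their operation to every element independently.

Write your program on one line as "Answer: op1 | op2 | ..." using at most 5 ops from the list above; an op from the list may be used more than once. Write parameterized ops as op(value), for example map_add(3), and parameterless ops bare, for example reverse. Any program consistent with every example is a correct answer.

sort_desc | filter_even | map_mul(-9) | len

Check, running the answer program on each example:
  [-5, 0, -45, -28, 10, 22, 46, 24] -> [46, 24, 22, 10, 0, -5, -28, -45] -> [46, 24, 22, 10, 0, -28] -> [-414, -216, -198, -90, 0, 252] -> 6
  [18, 11, 31, -7, 5, 4, 2, -43] -> [31, 18, 11, 5, 4, 2, -7, -43] -> [18, 4, 2] -> [-162, -36, -18] -> 3
  [11, 31, 35, 34, 23, 35, -22, 0] -> [35, 35, 34, 31, 23, 11, 0, -22] -> [34, 0, -22] -> [-306, 0, 198] -> 3
  [-47, 17, -6, -41, -8, -24, 42, 10] -> [42, 17, 10, -6, -8, -24, -41, -47] -> [42, 10, -6, -8, -24] -> [-378, -90, 54, 72, 216] -> 5
  [-2, -7, -11, -25, 0, -22, -47] -> [0, -2, -7, -11, -22, -25, -47] -> [0, -2, -22] -> [0, 18, 198] -> 3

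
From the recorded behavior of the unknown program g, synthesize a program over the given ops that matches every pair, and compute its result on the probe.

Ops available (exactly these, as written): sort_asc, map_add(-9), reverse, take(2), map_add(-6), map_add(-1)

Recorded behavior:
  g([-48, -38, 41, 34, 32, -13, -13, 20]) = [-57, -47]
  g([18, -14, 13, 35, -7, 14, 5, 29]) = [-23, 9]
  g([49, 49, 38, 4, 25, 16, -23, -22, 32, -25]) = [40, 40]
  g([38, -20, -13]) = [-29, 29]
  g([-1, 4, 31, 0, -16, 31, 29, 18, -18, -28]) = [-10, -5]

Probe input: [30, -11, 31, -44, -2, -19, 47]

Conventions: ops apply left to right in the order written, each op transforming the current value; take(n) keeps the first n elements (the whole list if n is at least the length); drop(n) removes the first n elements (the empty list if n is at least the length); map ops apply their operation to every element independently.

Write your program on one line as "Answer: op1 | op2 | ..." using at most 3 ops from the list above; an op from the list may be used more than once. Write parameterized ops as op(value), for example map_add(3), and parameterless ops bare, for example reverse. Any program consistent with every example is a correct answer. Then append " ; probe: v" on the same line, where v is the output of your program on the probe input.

take(2) | map_add(-9) | sort_asc ; probe: [-20, 21]

Check, running the answer program on each example:
  [-48, -38, 41, 34, 32, -13, -13, 20] -> [-48, -38] -> [-57, -47] -> [-57, -47]
  [18, -14, 13, 35, -7, 14, 5, 29] -> [18, -14] -> [9, -23] -> [-23, 9]
  [49, 49, 38, 4, 25, 16, -23, -22, 32, -25] -> [49, 49] -> [40, 40] -> [40, 40]
  [38, -20, -13] -> [38, -20] -> [29, -29] -> [-29, 29]
  [-1, 4, 31, 0, -16, 31, 29, 18, -18, -28] -> [-1, 4] -> [-10, -5] -> [-10, -5]
  probe: [30, -11, 31, -44, -2, -19, 47] -> [30, -11] -> [21, -20] -> [-20, 21]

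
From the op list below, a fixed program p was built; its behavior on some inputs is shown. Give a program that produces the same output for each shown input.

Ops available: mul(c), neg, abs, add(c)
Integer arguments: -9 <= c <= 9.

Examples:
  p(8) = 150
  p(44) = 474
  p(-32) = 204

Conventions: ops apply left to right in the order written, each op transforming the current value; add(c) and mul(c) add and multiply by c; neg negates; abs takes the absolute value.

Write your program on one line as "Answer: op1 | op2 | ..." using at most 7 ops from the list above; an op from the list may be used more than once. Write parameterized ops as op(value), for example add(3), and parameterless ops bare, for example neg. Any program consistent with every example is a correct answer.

neg | add(-9) | neg | mul(-9) | abs | add(-3)

Check, running the answer program on each example:
  8 -> -8 -> -17 -> 17 -> -153 -> 153 -> 150
  44 -> -44 -> -53 -> 53 -> -477 -> 477 -> 474
  -32 -> 32 -> 23 -> -23 -> 207 -> 207 -> 204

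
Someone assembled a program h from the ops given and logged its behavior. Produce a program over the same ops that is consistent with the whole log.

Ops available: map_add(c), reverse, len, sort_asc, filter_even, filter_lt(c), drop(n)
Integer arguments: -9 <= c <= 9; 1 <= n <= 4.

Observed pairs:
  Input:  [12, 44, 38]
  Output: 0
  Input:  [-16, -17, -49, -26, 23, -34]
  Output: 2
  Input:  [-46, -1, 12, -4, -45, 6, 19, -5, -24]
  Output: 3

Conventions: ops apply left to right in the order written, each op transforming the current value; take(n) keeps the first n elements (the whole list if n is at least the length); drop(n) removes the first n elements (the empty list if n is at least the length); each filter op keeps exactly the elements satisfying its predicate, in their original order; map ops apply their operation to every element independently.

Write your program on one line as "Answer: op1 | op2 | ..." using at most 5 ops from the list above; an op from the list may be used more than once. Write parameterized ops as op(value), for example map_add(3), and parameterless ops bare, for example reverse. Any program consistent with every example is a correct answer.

filter_lt(9) | map_add(5) | filter_even | len

Check, running the answer program on each example:
  [12, 44, 38] -> [] -> [] -> [] -> 0
  [-16, -17, -49, -26, 23, -34] -> [-16, -17, -49, -26, -34] -> [-11, -12, -44, -21, -29] -> [-12, -44] -> 2
  [-46, -1, 12, -4, -45, 6, 19, -5, -24] -> [-46, -1, -4, -45, 6, -5, -24] -> [-41, 4, 1, -40, 11, 0, -19] -> [4, -40, 0] -> 3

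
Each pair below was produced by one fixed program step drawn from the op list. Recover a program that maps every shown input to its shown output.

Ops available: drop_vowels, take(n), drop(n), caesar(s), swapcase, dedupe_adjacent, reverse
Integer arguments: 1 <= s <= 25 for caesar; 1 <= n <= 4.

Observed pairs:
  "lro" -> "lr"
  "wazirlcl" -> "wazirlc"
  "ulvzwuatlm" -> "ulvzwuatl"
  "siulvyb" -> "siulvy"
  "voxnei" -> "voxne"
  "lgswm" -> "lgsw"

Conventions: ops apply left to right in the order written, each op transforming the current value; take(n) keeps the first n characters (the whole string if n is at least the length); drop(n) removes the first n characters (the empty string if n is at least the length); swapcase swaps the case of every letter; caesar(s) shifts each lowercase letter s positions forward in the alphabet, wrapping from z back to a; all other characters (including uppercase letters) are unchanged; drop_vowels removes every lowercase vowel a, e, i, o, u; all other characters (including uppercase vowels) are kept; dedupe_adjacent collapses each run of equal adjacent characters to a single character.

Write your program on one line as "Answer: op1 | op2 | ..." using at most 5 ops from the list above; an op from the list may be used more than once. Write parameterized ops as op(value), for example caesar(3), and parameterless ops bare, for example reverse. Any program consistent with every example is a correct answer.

swapcase | reverse | drop(1) | reverse | swapcase

Check, running the answer program on each example:
  "lro" -> "LRO" -> "ORL" -> "RL" -> "LR" -> "lr"
  "wazirlcl" -> "WAZIRLCL" -> "LCLRIZAW" -> "CLRIZAW" -> "WAZIRLC" -> "wazirlc"
  "ulvzwuatlm" -> "ULVZWUATLM" -> "MLTAUWZVLU" -> "LTAUWZVLU" -> "ULVZWUATL" -> "ulvzwuatl"
  "siulvyb" -> "SIULVYB" -> "BYVLUIS" -> "YVLUIS" -> "SIULVY" -> "siulvy"
  "voxnei" -> "VOXNEI" -> "IENXOV" -> "ENXOV" -> "VOXNE" -> "voxne"
  "lgswm" -> "LGSWM" -> "MWSGL" -> "WSGL" -> "LGSW" -> "lgsw"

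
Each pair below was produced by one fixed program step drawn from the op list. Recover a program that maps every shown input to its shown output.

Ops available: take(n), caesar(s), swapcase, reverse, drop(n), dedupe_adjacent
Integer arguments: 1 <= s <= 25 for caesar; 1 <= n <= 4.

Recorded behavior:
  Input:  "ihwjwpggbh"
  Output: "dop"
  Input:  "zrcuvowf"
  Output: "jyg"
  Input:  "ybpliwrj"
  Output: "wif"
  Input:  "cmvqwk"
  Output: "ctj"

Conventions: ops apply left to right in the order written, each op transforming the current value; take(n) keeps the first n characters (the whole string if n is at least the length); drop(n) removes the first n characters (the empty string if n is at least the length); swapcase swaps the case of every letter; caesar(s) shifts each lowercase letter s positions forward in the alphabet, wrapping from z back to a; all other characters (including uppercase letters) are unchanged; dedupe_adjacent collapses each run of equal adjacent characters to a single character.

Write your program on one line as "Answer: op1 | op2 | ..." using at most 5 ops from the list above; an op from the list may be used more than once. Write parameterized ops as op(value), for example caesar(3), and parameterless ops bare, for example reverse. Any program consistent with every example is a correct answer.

take(4) | take(3) | reverse | caesar(7)

Check, running the answer program on each example:
  "ihwjwpggbh" -> "ihwj" -> "ihw" -> "whi" -> "dop"
  "zrcuvowf" -> "zrcu" -> "zrc" -> "crz" -> "jyg"
  "ybpliwrj" -> "ybpl" -> "ybp" -> "pby" -> "wif"
  "cmvqwk" -> "cmvq" -> "cmv" -> "vmc" -> "ctj"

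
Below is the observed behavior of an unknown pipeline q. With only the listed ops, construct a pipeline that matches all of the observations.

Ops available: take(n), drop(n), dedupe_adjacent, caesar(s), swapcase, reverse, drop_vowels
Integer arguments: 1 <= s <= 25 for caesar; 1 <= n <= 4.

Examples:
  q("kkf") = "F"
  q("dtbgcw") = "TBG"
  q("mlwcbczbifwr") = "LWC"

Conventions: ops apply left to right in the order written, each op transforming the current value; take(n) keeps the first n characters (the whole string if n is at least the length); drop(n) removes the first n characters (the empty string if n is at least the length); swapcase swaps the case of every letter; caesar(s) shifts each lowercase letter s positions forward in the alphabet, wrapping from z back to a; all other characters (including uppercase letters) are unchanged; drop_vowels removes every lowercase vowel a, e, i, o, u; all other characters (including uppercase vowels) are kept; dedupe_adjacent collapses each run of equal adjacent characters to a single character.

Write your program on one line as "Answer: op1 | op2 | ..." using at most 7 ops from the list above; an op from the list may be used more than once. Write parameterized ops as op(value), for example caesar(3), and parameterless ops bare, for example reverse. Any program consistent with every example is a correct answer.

take(4) | reverse | swapcase | reverse | dedupe_adjacent | drop(1)

Check, running the answer program on each example:
  "kkf" -> "kkf" -> "fkk" -> "FKK" -> "KKF" -> "KF" -> "F"
  "dtbgcw" -> "dtbg" -> "gbtd" -> "GBTD" -> "DTBG" -> "DTBG" -> "TBG"
  "mlwcbczbifwr" -> "mlwc" -> "cwlm" -> "CWLM" -> "MLWC" -> "MLWC" -> "LWC"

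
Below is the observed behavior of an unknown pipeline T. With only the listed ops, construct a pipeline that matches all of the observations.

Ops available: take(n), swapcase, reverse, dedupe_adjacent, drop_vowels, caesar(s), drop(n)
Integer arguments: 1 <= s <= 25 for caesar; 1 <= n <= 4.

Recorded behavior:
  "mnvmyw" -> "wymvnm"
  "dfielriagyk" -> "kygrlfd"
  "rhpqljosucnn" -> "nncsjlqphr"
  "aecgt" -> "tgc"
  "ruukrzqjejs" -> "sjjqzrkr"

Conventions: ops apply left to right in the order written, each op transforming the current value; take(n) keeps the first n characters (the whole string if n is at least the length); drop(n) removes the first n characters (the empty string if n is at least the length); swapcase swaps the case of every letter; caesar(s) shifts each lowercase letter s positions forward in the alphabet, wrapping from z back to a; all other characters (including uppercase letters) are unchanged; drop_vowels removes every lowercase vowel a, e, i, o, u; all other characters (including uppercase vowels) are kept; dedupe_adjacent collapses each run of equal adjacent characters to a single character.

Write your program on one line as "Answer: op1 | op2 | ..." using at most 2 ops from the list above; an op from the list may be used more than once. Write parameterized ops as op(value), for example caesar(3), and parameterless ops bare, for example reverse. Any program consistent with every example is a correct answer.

reverse | drop_vowels

Check, running the answer program on each example:
  "mnvmyw" -> "wymvnm" -> "wymvnm"
  "dfielriagyk" -> "kygairleifd" -> "kygrlfd"
  "rhpqljosucnn" -> "nncusojlqphr" -> "nncsjlqphr"
  "aecgt" -> "tgcea" -> "tgc"
  "ruukrzqjejs" -> "sjejqzrkuur" -> "sjjqzrkr"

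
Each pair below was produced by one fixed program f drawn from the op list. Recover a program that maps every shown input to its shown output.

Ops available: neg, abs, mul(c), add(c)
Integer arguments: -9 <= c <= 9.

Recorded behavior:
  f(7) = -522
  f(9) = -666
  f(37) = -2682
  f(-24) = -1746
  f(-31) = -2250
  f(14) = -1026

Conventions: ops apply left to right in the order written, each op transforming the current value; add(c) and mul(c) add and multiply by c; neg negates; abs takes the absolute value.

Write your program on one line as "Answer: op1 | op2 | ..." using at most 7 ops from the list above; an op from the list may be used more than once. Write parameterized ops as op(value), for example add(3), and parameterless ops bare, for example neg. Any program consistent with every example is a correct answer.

mul(8) | abs | add(6) | add(-4) | mul(-3) | mul(3)

Check, running the answer program on each example:
  7 -> 56 -> 56 -> 62 -> 58 -> -174 -> -522
  9 -> 72 -> 72 -> 78 -> 74 -> -222 -> -666
  37 -> 296 -> 296 -> 302 -> 298 -> -894 -> -2682
  -24 -> -192 -> 192 -> 198 -> 194 -> -582 -> -1746
  -31 -> -248 -> 248 -> 254 -> 250 -> -750 -> -2250
  14 -> 112 -> 112 -> 118 -> 114 -> -342 -> -1026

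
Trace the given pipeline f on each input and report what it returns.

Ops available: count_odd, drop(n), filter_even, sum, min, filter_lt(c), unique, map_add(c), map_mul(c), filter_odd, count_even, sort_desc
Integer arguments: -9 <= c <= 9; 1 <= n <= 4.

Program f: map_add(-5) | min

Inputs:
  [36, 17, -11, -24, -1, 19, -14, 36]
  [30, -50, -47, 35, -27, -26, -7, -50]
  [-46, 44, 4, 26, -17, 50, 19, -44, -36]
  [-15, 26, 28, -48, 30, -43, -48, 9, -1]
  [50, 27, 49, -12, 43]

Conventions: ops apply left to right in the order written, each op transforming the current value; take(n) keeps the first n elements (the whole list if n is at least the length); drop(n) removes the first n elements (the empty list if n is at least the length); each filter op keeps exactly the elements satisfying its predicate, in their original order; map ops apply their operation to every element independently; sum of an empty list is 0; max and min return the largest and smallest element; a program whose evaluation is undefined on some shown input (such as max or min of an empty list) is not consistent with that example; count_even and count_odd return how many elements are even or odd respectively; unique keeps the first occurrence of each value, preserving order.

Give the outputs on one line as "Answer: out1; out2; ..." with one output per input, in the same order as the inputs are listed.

Execution, op by op:
  [36, 17, -11, -24, -1, 19, -14, 36] -> [31, 12, -16, -29, -6, 14, -19, 31] -> -29
  [30, -50, -47, 35, -27, -26, -7, -50] -> [25, -55, -52, 30, -32, -31, -12, -55] -> -55
  [-46, 44, 4, 26, -17, 50, 19, -44, -36] -> [-51, 39, -1, 21, -22, 45, 14, -49, -41] -> -51
  [-15, 26, 28, -48, 30, -43, -48, 9, -1] -> [-20, 21, 23, -53, 25, -48, -53, 4, -6] -> -53
  [50, 27, 49, -12, 43] -> [45, 22, 44, -17, 38] -> -17

-29; -55; -51; -53; -17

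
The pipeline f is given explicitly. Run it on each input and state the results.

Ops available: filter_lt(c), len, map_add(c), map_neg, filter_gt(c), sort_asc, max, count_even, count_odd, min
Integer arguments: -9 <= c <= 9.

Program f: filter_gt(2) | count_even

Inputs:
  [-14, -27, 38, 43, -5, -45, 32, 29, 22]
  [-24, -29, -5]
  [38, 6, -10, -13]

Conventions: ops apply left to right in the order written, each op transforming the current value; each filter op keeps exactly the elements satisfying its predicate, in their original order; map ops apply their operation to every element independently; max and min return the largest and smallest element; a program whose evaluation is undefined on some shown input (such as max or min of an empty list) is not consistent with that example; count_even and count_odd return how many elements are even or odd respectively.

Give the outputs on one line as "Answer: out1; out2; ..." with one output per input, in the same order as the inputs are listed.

3; 0; 2

Execution, op by op:
  [-14, -27, 38, 43, -5, -45, 32, 29, 22] -> [38, 43, 32, 29, 22] -> 3
  [-24, -29, -5] -> [] -> 0
  [38, 6, -10, -13] -> [38, 6] -> 2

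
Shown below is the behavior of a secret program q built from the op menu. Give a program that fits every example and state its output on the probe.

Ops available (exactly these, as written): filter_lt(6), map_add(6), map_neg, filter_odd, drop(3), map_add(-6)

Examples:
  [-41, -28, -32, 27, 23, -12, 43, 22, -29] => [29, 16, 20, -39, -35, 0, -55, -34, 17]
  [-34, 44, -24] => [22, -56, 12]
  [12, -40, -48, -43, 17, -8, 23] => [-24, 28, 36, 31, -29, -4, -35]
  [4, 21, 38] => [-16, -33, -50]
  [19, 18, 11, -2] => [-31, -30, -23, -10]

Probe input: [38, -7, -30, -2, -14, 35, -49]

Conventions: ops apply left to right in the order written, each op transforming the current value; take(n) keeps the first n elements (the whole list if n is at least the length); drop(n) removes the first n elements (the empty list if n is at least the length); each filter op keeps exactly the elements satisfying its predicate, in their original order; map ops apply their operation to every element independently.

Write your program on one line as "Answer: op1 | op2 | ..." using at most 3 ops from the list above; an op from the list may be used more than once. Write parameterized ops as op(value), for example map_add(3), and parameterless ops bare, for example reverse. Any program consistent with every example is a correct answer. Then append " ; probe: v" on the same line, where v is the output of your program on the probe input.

map_add(6) | map_neg | map_add(-6) ; probe: [-50, -5, 18, -10, 2, -47, 37]

Check, running the answer program on each example:
  [-41, -28, -32, 27, 23, -12, 43, 22, -29] -> [-35, -22, -26, 33, 29, -6, 49, 28, -23] -> [35, 22, 26, -33, -29, 6, -49, -28, 23] -> [29, 16, 20, -39, -35, 0, -55, -34, 17]
  [-34, 44, -24] -> [-28, 50, -18] -> [28, -50, 18] -> [22, -56, 12]
  [12, -40, -48, -43, 17, -8, 23] -> [18, -34, -42, -37, 23, -2, 29] -> [-18, 34, 42, 37, -23, 2, -29] -> [-24, 28, 36, 31, -29, -4, -35]
  [4, 21, 38] -> [10, 27, 44] -> [-10, -27, -44] -> [-16, -33, -50]
  [19, 18, 11, -2] -> [25, 24, 17, 4] -> [-25, -24, -17, -4] -> [-31, -30, -23, -10]
  probe: [38, -7, -30, -2, -14, 35, -49] -> [44, -1, -24, 4, -8, 41, -43] -> [-44, 1, 24, -4, 8, -41, 43] -> [-50, -5, 18, -10, 2, -47, 37]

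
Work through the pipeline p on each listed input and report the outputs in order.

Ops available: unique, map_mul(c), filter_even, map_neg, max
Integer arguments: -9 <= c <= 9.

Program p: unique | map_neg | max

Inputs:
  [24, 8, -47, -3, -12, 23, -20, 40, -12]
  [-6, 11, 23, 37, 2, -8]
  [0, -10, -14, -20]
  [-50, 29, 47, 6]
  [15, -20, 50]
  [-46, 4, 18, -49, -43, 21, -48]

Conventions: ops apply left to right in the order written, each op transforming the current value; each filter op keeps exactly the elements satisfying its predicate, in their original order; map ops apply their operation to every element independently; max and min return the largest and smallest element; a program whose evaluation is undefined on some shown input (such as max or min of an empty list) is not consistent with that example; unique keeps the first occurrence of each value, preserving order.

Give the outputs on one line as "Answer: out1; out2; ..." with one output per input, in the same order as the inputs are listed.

47; 8; 20; 50; 20; 49

Execution, op by op:
  [24, 8, -47, -3, -12, 23, -20, 40, -12] -> [24, 8, -47, -3, -12, 23, -20, 40] -> [-24, -8, 47, 3, 12, -23, 20, -40] -> 47
  [-6, 11, 23, 37, 2, -8] -> [-6, 11, 23, 37, 2, -8] -> [6, -11, -23, -37, -2, 8] -> 8
  [0, -10, -14, -20] -> [0, -10, -14, -20] -> [0, 10, 14, 20] -> 20
  [-50, 29, 47, 6] -> [-50, 29, 47, 6] -> [50, -29, -47, -6] -> 50
  [15, -20, 50] -> [15, -20, 50] -> [-15, 20, -50] -> 20
  [-46, 4, 18, -49, -43, 21, -48] -> [-46, 4, 18, -49, -43, 21, -48] -> [46, -4, -18, 49, 43, -21, 48] -> 49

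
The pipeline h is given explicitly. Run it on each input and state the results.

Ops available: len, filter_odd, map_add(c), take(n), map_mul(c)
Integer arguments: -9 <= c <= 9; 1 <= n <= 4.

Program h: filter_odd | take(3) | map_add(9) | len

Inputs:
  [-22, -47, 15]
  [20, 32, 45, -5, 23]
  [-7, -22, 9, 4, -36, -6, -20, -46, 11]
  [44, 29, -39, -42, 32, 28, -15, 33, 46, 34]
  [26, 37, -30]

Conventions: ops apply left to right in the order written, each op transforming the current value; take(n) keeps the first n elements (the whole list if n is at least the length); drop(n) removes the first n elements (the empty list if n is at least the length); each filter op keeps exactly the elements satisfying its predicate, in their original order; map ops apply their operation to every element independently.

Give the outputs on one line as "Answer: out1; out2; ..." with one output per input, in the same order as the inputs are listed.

Execution, op by op:
  [-22, -47, 15] -> [-47, 15] -> [-47, 15] -> [-38, 24] -> 2
  [20, 32, 45, -5, 23] -> [45, -5, 23] -> [45, -5, 23] -> [54, 4, 32] -> 3
  [-7, -22, 9, 4, -36, -6, -20, -46, 11] -> [-7, 9, 11] -> [-7, 9, 11] -> [2, 18, 20] -> 3
  [44, 29, -39, -42, 32, 28, -15, 33, 46, 34] -> [29, -39, -15, 33] -> [29, -39, -15] -> [38, -30, -6] -> 3
  [26, 37, -30] -> [37] -> [37] -> [46] -> 1

2; 3; 3; 3; 1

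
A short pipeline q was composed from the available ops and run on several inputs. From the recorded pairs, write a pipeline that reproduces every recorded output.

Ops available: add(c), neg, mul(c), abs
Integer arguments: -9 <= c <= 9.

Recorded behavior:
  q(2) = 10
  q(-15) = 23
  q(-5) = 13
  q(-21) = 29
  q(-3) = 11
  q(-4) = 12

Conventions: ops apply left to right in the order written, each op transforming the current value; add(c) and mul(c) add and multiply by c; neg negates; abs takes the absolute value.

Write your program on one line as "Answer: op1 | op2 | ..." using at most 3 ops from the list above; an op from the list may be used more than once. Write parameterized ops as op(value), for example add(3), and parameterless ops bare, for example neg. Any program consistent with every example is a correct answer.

neg | abs | add(8)

Check, running the answer program on each example:
  2 -> -2 -> 2 -> 10
  -15 -> 15 -> 15 -> 23
  -5 -> 5 -> 5 -> 13
  -21 -> 21 -> 21 -> 29
  -3 -> 3 -> 3 -> 11
  -4 -> 4 -> 4 -> 12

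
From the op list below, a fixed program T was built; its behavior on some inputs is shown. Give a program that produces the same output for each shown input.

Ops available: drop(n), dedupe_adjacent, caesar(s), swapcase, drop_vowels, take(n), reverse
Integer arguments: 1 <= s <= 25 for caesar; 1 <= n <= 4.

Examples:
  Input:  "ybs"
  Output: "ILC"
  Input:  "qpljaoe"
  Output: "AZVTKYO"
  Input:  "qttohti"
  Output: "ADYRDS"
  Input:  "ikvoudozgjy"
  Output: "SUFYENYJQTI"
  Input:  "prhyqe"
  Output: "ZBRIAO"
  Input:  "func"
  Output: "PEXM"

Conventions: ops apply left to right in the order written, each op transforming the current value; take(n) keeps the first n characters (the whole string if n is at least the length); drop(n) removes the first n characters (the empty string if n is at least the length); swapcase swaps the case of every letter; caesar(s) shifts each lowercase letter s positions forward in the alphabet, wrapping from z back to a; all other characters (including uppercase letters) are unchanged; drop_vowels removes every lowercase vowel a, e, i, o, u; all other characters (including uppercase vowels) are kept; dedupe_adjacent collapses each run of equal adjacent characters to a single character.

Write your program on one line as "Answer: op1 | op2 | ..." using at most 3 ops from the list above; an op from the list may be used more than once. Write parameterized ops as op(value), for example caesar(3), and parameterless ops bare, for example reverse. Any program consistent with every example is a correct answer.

caesar(10) | dedupe_adjacent | swapcase

Check, running the answer program on each example:
  "ybs" -> "ilc" -> "ilc" -> "ILC"
  "qpljaoe" -> "azvtkyo" -> "azvtkyo" -> "AZVTKYO"
  "qttohti" -> "addyrds" -> "adyrds" -> "ADYRDS"
  "ikvoudozgjy" -> "sufyenyjqti" -> "sufyenyjqti" -> "SUFYENYJQTI"
  "prhyqe" -> "zbriao" -> "zbriao" -> "ZBRIAO"
  "func" -> "pexm" -> "pexm" -> "PEXM"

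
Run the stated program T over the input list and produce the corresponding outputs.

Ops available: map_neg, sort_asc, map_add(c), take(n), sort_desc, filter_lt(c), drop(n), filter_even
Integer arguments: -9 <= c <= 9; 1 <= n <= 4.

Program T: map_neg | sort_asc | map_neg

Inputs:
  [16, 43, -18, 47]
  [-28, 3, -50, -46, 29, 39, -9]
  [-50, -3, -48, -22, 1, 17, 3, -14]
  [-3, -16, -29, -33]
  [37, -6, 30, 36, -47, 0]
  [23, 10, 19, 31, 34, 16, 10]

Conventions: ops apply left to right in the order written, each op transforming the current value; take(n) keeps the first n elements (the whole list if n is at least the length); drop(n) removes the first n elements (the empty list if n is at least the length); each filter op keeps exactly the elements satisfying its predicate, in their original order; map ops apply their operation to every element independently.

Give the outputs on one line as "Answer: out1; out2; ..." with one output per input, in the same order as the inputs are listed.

[47, 43, 16, -18]; [39, 29, 3, -9, -28, -46, -50]; [17, 3, 1, -3, -14, -22, -48, -50]; [-3, -16, -29, -33]; [37, 36, 30, 0, -6, -47]; [34, 31, 23, 19, 16, 10, 10]

Execution, op by op:
  [16, 43, -18, 47] -> [-16, -43, 18, -47] -> [-47, -43, -16, 18] -> [47, 43, 16, -18]
  [-28, 3, -50, -46, 29, 39, -9] -> [28, -3, 50, 46, -29, -39, 9] -> [-39, -29, -3, 9, 28, 46, 50] -> [39, 29, 3, -9, -28, -46, -50]
  [-50, -3, -48, -22, 1, 17, 3, -14] -> [50, 3, 48, 22, -1, -17, -3, 14] -> [-17, -3, -1, 3, 14, 22, 48, 50] -> [17, 3, 1, -3, -14, -22, -48, -50]
  [-3, -16, -29, -33] -> [3, 16, 29, 33] -> [3, 16, 29, 33] -> [-3, -16, -29, -33]
  [37, -6, 30, 36, -47, 0] -> [-37, 6, -30, -36, 47, 0] -> [-37, -36, -30, 0, 6, 47] -> [37, 36, 30, 0, -6, -47]
  [23, 10, 19, 31, 34, 16, 10] -> [-23, -10, -19, -31, -34, -16, -10] -> [-34, -31, -23, -19, -16, -10, -10] -> [34, 31, 23, 19, 16, 10, 10]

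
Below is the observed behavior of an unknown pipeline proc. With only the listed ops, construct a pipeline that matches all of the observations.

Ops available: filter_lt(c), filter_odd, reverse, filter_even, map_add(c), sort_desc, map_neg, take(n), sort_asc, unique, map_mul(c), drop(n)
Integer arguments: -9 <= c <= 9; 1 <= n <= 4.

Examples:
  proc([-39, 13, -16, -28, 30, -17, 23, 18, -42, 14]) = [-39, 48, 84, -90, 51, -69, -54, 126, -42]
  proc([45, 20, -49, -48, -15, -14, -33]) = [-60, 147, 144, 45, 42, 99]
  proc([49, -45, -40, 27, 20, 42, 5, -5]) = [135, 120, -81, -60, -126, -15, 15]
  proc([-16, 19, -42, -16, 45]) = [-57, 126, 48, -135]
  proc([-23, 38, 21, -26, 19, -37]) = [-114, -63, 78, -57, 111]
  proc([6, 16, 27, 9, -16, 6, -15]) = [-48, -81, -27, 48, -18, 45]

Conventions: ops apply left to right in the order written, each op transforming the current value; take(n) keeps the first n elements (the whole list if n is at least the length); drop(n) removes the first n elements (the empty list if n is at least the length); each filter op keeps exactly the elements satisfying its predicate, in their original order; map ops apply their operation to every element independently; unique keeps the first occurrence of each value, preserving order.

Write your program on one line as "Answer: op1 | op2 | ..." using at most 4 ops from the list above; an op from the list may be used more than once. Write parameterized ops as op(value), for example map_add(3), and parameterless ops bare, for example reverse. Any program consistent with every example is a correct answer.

map_mul(-3) | map_neg | drop(1) | map_neg

Check, running the answer program on each example:
  [-39, 13, -16, -28, 30, -17, 23, 18, -42, 14] -> [117, -39, 48, 84, -90, 51, -69, -54, 126, -42] -> [-117, 39, -48, -84, 90, -51, 69, 54, -126, 42] -> [39, -48, -84, 90, -51, 69, 54, -126, 42] -> [-39, 48, 84, -90, 51, -69, -54, 126, -42]
  [45, 20, -49, -48, -15, -14, -33] -> [-135, -60, 147, 144, 45, 42, 99] -> [135, 60, -147, -144, -45, -42, -99] -> [60, -147, -144, -45, -42, -99] -> [-60, 147, 144, 45, 42, 99]
  [49, -45, -40, 27, 20, 42, 5, -5] -> [-147, 135, 120, -81, -60, -126, -15, 15] -> [147, -135, -120, 81, 60, 126, 15, -15] -> [-135, -120, 81, 60, 126, 15, -15] -> [135, 120, -81, -60, -126, -15, 15]
  [-16, 19, -42, -16, 45] -> [48, -57, 126, 48, -135] -> [-48, 57, -126, -48, 135] -> [57, -126, -48, 135] -> [-57, 126, 48, -135]
  [-23, 38, 21, -26, 19, -37] -> [69, -114, -63, 78, -57, 111] -> [-69, 114, 63, -78, 57, -111] -> [114, 63, -78, 57, -111] -> [-114, -63, 78, -57, 111]
  [6, 16, 27, 9, -16, 6, -15] -> [-18, -48, -81, -27, 48, -18, 45] -> [18, 48, 81, 27, -48, 18, -45] -> [48, 81, 27, -48, 18, -45] -> [-48, -81, -27, 48, -18, 45]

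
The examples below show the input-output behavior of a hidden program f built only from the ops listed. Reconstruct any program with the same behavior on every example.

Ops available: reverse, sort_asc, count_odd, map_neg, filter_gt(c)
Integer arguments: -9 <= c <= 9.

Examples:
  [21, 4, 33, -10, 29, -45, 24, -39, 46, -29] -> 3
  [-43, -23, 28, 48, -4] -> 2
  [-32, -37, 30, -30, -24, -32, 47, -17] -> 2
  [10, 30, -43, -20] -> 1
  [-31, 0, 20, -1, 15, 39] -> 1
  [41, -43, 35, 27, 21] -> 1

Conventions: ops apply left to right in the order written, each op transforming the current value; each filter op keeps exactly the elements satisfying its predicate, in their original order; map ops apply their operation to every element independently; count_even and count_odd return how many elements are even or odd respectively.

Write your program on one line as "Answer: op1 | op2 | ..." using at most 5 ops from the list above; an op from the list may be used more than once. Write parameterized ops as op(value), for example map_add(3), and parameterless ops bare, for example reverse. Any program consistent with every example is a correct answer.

map_neg | filter_gt(9) | map_neg | reverse | count_odd

Check, running the answer program on each example:
  [21, 4, 33, -10, 29, -45, 24, -39, 46, -29] -> [-21, -4, -33, 10, -29, 45, -24, 39, -46, 29] -> [10, 45, 39, 29] -> [-10, -45, -39, -29] -> [-29, -39, -45, -10] -> 3
  [-43, -23, 28, 48, -4] -> [43, 23, -28, -48, 4] -> [43, 23] -> [-43, -23] -> [-23, -43] -> 2
  [-32, -37, 30, -30, -24, -32, 47, -17] -> [32, 37, -30, 30, 24, 32, -47, 17] -> [32, 37, 30, 24, 32, 17] -> [-32, -37, -30, -24, -32, -17] -> [-17, -32, -24, -30, -37, -32] -> 2
  [10, 30, -43, -20] -> [-10, -30, 43, 20] -> [43, 20] -> [-43, -20] -> [-20, -43] -> 1
  [-31, 0, 20, -1, 15, 39] -> [31, 0, -20, 1, -15, -39] -> [31] -> [-31] -> [-31] -> 1
  [41, -43, 35, 27, 21] -> [-41, 43, -35, -27, -21] -> [43] -> [-43] -> [-43] -> 1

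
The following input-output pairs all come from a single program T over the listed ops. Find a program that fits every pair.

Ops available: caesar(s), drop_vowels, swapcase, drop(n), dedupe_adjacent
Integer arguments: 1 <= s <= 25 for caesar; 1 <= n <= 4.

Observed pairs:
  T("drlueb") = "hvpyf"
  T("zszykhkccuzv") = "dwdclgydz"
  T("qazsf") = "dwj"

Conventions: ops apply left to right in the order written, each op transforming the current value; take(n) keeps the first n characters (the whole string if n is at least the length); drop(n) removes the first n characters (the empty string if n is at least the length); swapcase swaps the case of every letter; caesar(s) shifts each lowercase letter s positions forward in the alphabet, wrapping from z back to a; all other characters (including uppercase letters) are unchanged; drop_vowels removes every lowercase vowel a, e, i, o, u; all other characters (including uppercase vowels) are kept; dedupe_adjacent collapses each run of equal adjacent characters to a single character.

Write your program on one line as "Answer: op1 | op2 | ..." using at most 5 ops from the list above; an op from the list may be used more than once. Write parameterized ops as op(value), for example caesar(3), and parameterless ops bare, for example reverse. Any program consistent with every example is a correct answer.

caesar(17) | dedupe_adjacent | caesar(13) | drop_vowels

Check, running the answer program on each example:
  "drlueb" -> "uiclvs" -> "uiclvs" -> "hvpyif" -> "hvpyf"
  "zszykhkccuzv" -> "qjqpbybttlqm" -> "qjqpbybtlqm" -> "dwdcologydz" -> "dwdclgydz"
  "qazsf" -> "hrqjw" -> "hrqjw" -> "uedwj" -> "dwj"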